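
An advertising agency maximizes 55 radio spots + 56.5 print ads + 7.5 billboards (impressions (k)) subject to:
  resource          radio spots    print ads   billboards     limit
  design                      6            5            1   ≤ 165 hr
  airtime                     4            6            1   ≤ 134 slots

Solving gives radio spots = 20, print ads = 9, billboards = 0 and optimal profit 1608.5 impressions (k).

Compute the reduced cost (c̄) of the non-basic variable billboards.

Check each constraint at x*: design 165/165 (tight); airtime 134/134 (tight).
Dual feasibility on the basic columns requires 6·y_design + 4·y_airtime = 55, 5·y_design + 6·y_airtime = 56.5.
→ y_design = 6.5 and y_airtime = 4.
Reduced cost of billboards: c₃ − yᵀa₃ = 7.5 − (6.5·1 + 4·1) = 7.5 − 10.5 = -3.

-3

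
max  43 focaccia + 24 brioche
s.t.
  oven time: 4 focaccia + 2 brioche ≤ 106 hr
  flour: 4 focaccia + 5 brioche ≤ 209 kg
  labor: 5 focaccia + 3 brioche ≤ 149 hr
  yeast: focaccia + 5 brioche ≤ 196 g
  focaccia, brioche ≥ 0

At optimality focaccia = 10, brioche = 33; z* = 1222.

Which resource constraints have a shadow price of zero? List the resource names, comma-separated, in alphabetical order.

flour, yeast

oven time: 106/106 (binding)
flour: 205/209 (slack 4)
labor: 149/149 (binding)
yeast: 175/196 (slack 21)
By complementary slackness, a constraint with positive slack has shadow price 0 → flour, yeast.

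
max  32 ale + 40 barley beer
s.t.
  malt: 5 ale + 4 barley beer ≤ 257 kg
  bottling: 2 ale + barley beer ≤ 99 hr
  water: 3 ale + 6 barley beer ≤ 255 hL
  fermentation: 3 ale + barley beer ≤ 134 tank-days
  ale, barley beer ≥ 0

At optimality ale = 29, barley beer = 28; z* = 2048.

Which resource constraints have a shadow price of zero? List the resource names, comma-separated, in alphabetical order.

malt: 257/257 (binding)
bottling: 86/99 (slack 13)
water: 255/255 (binding)
fermentation: 115/134 (slack 19)
By complementary slackness, a constraint with positive slack has shadow price 0 → bottling, fermentation.

bottling, fermentation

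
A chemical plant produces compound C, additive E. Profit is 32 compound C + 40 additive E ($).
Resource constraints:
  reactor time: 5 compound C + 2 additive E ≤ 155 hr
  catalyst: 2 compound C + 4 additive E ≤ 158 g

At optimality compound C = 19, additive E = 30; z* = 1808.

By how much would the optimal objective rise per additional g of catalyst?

At the optimum: reactor time uses 155 of 155 (binding); catalyst uses 158 of 158 (binding).
The binding rows give the dual system: 5·y_reactor time + 2·y_catalyst = 32 and 2·y_reactor time + 4·y_catalyst = 40.
This yields shadow prices y_reactor time = 3, y_catalyst = 8.5.
Shadow price of catalyst = 8.5.

8.5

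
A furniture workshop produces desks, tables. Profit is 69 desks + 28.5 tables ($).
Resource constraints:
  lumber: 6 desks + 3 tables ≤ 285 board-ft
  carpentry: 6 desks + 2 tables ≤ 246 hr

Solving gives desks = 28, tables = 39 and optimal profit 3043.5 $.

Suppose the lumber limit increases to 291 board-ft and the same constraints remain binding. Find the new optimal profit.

At the optimum: lumber uses 285 of 285 (binding); carpentry uses 246 of 246 (binding).
Dual feasibility on the basic columns requires 6·y_lumber + 6·y_carpentry = 69, 3·y_lumber + 2·y_carpentry = 28.5.
Solving: y_lumber = 5.5, y_carpentry = 6.
Δz = y_lumber·Δb = 5.5 × (6) = 33, so new z* = 3043.5 + 33 = 3076.5.

3076.5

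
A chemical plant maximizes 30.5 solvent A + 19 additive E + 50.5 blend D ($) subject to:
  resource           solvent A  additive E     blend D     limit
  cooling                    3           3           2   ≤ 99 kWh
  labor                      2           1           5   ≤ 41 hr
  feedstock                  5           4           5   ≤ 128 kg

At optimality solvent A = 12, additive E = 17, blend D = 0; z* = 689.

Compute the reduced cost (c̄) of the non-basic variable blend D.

Check each constraint at x*: cooling 87/99 (slack 12); labor 41/41 (tight); feedstock 128/128 (tight).
By complementary slackness, y = 0 for the non-binding constraint.
Dual feasibility on the basic columns requires 2·y_labor + 5·y_feedstock = 30.5, 1·y_labor + 4·y_feedstock = 19.
Solving: y_labor = 9, y_feedstock = 2.5.
Reduced cost of blend D: c₃ − yᵀa₃ = 50.5 − (9·5 + 2.5·5) = 50.5 − 57.5 = -7.

-7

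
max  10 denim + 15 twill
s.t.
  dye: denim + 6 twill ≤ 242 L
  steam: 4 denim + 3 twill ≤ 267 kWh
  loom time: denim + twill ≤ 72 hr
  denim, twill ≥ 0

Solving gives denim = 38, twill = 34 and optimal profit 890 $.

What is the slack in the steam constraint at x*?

steam used = 4·38 + 3·34 = 254; slack = 267 − 254 = 13.

13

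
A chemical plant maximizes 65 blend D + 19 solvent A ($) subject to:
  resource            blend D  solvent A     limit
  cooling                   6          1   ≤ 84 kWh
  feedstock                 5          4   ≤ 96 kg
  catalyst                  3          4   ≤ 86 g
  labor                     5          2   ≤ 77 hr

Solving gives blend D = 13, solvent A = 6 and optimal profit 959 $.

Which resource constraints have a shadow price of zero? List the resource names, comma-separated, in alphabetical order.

catalyst, feedstock

cooling: 84/84 (binding)
feedstock: 89/96 (slack 7)
catalyst: 63/86 (slack 23)
labor: 77/77 (binding)
By complementary slackness, a constraint with positive slack has shadow price 0 → catalyst, feedstock.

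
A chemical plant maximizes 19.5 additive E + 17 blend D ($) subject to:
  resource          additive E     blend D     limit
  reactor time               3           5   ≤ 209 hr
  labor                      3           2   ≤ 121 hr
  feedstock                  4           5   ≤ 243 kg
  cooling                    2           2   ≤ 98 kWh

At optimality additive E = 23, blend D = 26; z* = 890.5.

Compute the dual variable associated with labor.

At the optimum: reactor time uses 199 of 209 (slack = 10); labor uses 121 of 121 (binding); feedstock uses 222 of 243 (slack = 21); cooling uses 98 of 98 (binding).
By complementary slackness, y = 0 for the non-binding constraints.
From A_Bᵀ y = c: 3·y_labor + 2·y_cooling = 19.5; 2·y_labor + 2·y_cooling = 17.
Solving: y_labor = 2.5, y_cooling = 6.
Shadow price of labor = 2.5.

2.5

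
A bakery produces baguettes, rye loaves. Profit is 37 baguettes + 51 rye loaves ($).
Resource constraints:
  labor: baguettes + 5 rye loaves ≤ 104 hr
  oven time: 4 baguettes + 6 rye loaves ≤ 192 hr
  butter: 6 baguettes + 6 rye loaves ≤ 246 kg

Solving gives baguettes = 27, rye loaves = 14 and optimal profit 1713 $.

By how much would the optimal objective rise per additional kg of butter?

Binding: oven time and butter. Non-binding: labor (7 unused).
By complementary slackness, y = 0 for the non-binding constraint.
Dual feasibility on the basic columns requires 4·y_oven time + 6·y_butter = 37, 6·y_oven time + 6·y_butter = 51.
→ y_oven time = 7 and y_butter = 1.5.
Shadow price of butter = 1.5.

1.5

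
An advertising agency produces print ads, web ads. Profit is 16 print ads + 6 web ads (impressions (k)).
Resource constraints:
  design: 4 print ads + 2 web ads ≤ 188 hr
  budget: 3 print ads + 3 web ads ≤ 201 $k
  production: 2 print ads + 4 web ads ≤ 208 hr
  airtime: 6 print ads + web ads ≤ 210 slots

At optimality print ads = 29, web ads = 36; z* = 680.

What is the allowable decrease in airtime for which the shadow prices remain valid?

Binding constraints: design, airtime. The basis is B = [[4,2],[6,1]] with det -8.
Per unit decrease in airtime, x* moves by d = (-0.25, 0.5).
The basis stays optimal until production becomes binding; allowable decrease = 4 slots.

4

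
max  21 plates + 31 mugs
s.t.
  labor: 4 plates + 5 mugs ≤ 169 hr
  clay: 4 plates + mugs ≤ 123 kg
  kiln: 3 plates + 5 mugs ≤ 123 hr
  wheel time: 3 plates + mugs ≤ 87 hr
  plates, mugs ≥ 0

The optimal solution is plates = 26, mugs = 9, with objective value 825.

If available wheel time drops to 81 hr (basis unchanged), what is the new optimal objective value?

At the optimum: labor uses 149 of 169 (slack = 20); clay uses 113 of 123 (slack = 10); kiln uses 123 of 123 (binding); wheel time uses 87 of 87 (binding).
Since labor, clay are not tight, their duals are 0.
The binding rows give the dual system: 3·y_kiln + 3·y_wheel time = 21 and 5·y_kiln + 1·y_wheel time = 31.
This yields shadow prices y_kiln = 6, y_wheel time = 1.
Δz = y_wheel time·Δb = 1 × (-6) = -6, so new z* = 825 − 6 = 819.

819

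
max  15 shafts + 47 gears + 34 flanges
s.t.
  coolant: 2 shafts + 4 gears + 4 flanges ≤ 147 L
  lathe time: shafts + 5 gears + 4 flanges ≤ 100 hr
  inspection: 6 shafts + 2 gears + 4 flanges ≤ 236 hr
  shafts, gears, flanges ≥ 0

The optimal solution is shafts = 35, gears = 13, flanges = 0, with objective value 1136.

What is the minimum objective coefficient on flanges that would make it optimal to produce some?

Check each constraint at x*: coolant 122/147 (slack 25); lathe time 100/100 (tight); inspection 236/236 (tight).
Since coolant is not tight, its dual is 0.
From A_Bᵀ y = c: 1·y_lathe time + 6·y_inspection = 15; 5·y_lathe time + 2·y_inspection = 47.
Solving: y_lathe time = 9, y_inspection = 1.
flanges enters the basis when its profit ≥ yᵀa₃ = 9·4 + 1·4 = 40.

40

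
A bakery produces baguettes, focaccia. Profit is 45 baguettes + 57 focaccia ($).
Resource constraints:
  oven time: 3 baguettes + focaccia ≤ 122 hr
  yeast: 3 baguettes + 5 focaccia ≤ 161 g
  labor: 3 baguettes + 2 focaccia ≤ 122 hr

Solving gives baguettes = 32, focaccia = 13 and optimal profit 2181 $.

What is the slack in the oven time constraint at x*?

oven time used = 3·32 + 1·13 = 109; slack = 122 − 109 = 13.

13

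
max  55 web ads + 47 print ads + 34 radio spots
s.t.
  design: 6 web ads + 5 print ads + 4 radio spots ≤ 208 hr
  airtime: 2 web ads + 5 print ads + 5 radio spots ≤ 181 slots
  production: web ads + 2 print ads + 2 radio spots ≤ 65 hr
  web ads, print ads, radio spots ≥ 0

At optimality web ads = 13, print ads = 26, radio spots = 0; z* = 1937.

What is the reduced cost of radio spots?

Check each constraint at x*: design 208/208 (tight); airtime 156/181 (slack 25); production 65/65 (tight).
Since airtime is not tight, its dual is 0.
The binding rows give the dual system: 6·y_design + 1·y_production = 55 and 5·y_design + 2·y_production = 47.
→ y_design = 9 and y_production = 1.
Reduced cost of radio spots: c₃ − yᵀa₃ = 34 − (9·4 + 1·2) = 34 − 38 = -4.

-4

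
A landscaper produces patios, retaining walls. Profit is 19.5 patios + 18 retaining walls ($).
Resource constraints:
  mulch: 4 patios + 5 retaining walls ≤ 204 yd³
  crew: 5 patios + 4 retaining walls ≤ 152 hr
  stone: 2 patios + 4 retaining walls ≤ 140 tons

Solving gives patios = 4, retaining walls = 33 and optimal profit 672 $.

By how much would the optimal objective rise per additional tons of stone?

1

Binding: crew and stone. Non-binding: mulch (23 unused).
By complementary slackness, y = 0 for the non-binding constraint.
Dual feasibility on the basic columns requires 5·y_crew + 2·y_stone = 19.5, 4·y_crew + 4·y_stone = 18.
→ y_crew = 3.5 and y_stone = 1.
Shadow price of stone = 1.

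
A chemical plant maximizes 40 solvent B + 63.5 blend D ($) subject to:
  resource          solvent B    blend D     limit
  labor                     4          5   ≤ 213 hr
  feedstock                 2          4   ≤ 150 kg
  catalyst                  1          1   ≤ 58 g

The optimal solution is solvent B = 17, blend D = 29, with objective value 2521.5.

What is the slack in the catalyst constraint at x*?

12

catalyst used = 1·17 + 1·29 = 46; slack = 58 − 46 = 12.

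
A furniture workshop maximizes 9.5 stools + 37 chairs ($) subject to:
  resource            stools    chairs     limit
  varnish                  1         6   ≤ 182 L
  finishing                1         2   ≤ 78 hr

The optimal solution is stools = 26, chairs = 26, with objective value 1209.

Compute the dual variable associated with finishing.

5

Check each constraint at x*: varnish 182/182 (tight); finishing 78/78 (tight).
Dual feasibility on the basic columns requires 1·y_varnish + 1·y_finishing = 9.5, 6·y_varnish + 2·y_finishing = 37.
Solving: y_varnish = 4.5, y_finishing = 5.
Shadow price of finishing = 5.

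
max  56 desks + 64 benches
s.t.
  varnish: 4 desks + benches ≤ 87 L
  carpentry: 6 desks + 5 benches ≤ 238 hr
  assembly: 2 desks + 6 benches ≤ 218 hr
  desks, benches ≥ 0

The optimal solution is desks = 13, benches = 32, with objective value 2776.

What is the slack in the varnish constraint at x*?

varnish used = 4·13 + 1·32 = 84; slack = 87 − 84 = 3.

3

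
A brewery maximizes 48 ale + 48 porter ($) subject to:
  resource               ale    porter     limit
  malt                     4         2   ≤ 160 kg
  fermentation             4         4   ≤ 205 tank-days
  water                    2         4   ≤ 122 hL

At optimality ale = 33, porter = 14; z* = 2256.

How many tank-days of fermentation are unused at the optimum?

17

fermentation used = 4·33 + 4·14 = 188; slack = 205 − 188 = 17.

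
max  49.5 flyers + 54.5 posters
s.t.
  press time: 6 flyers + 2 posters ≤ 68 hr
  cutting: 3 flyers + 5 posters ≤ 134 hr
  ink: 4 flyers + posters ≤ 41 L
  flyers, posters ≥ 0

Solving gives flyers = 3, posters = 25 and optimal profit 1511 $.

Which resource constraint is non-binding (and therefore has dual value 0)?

press time: 68/68 (binding)
cutting: 134/134 (binding)
ink: 37/41 (slack 4)
By complementary slackness, a constraint with positive slack has shadow price 0 → ink.

ink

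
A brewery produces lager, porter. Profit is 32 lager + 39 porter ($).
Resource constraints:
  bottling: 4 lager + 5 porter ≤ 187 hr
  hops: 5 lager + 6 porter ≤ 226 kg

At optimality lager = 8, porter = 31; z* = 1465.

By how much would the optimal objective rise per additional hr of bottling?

At the optimum: bottling uses 187 of 187 (binding); hops uses 226 of 226 (binding).
From A_Bᵀ y = c: 4·y_bottling + 5·y_hops = 32; 5·y_bottling + 6·y_hops = 39.
Solving: y_bottling = 3, y_hops = 4.
Shadow price of bottling = 3.

3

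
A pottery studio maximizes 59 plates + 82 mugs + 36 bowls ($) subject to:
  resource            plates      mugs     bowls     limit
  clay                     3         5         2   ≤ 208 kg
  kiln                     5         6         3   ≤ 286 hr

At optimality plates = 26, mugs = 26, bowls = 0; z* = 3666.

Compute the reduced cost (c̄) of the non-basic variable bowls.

Check each constraint at x*: clay 208/208 (tight); kiln 286/286 (tight).
The binding rows give the dual system: 3·y_clay + 5·y_kiln = 59 and 5·y_clay + 6·y_kiln = 82.
This yields shadow prices y_clay = 8, y_kiln = 7.
Reduced cost of bowls: c₃ − yᵀa₃ = 36 − (8·2 + 7·3) = 36 − 37 = -1.

-1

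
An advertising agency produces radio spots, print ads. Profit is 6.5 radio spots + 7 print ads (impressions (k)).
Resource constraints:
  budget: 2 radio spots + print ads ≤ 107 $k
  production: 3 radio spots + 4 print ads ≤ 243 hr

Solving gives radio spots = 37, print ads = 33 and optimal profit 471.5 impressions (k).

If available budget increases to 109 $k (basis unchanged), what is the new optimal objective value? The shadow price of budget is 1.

Δb = 2, so new z* = 471.5 + (1)·(2) = 471.5 + 2 = 473.5.

473.5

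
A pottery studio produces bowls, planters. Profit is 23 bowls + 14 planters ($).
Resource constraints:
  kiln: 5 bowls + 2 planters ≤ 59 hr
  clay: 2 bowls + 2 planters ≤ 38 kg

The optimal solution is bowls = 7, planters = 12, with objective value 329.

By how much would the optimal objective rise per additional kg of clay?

Both kiln and clay are binding at x*.
From A_Bᵀ y = c: 5·y_kiln + 2·y_clay = 23; 2·y_kiln + 2·y_clay = 14.
→ y_kiln = 3 and y_clay = 4.
Shadow price of clay = 4.

4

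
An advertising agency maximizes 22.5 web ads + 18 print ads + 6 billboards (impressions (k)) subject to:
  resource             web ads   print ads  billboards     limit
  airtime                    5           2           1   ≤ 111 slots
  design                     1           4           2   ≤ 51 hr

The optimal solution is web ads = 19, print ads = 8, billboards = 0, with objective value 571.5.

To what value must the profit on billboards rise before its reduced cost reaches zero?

Both airtime and design are binding at x*.
Dual feasibility on the basic columns requires 5·y_airtime + 1·y_design = 22.5, 2·y_airtime + 4·y_design = 18.
This yields shadow prices y_airtime = 4, y_design = 2.5.
billboards enters the basis when its profit ≥ yᵀa₃ = 4·1 + 2.5·2 = 9.

9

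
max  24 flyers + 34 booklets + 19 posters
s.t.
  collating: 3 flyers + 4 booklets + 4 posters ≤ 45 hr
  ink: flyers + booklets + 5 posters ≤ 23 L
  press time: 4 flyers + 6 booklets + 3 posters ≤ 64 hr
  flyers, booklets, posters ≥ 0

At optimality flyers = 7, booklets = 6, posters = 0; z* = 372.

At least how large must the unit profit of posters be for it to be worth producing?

At the optimum: collating uses 45 of 45 (binding); ink uses 13 of 23 (slack = 10); press time uses 64 of 64 (binding).
By complementary slackness, y = 0 for the non-binding constraint.
Dual feasibility on the basic columns requires 3·y_collating + 4·y_press time = 24, 4·y_collating + 6·y_press time = 34.
→ y_collating = 4 and y_press time = 3.
posters enters the basis when its profit ≥ yᵀa₃ = 4·4 + 3·3 = 25.

25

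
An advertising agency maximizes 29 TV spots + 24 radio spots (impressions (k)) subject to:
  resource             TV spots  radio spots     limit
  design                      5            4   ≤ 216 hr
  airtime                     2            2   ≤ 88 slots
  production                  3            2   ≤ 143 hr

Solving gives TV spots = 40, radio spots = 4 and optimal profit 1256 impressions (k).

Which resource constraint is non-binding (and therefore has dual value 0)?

production

design: 216/216 (binding)
airtime: 88/88 (binding)
production: 128/143 (slack 15)
By complementary slackness, a constraint with positive slack has shadow price 0 → production.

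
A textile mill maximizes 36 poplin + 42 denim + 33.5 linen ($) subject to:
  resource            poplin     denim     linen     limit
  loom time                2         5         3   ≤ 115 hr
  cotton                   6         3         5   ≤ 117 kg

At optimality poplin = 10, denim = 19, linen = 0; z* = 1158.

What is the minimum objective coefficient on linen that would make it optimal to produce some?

38

Check each constraint at x*: loom time 115/115 (tight); cotton 117/117 (tight).
The binding rows give the dual system: 2·y_loom time + 6·y_cotton = 36 and 5·y_loom time + 3·y_cotton = 42.
Solving: y_loom time = 6, y_cotton = 4.
linen enters the basis when its profit ≥ yᵀa₃ = 6·3 + 4·5 = 38.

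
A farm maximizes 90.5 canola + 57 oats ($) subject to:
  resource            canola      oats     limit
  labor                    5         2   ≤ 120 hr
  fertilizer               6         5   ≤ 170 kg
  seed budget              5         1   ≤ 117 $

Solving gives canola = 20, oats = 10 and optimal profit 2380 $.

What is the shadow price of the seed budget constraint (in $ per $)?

At the optimum: labor uses 120 of 120 (binding); fertilizer uses 170 of 170 (binding); seed budget uses 110 of 117 (slack = 7).
By complementary slackness, y = 0 for the non-binding constraint.
The binding rows give the dual system: 5·y_labor + 6·y_fertilizer = 90.5 and 2·y_labor + 5·y_fertilizer = 57.
Solving: y_labor = 8.5, y_fertilizer = 8.
Shadow price of seed budget = 0.

0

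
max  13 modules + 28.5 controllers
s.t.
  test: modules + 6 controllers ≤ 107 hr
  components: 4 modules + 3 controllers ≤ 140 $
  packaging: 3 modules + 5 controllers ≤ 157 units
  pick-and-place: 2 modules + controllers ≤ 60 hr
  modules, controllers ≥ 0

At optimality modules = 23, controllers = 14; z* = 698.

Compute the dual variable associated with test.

Check each constraint at x*: test 107/107 (tight); components 134/140 (slack 6); packaging 139/157 (slack 18); pick-and-place 60/60 (tight).
Slack constraints have shadow price 0 (complementary slackness).
The binding rows give the dual system: 1·y_test + 2·y_pick-and-place = 13 and 6·y_test + 1·y_pick-and-place = 28.5.
Solving: y_test = 4, y_pick-and-place = 4.5.
Shadow price of test = 4.

4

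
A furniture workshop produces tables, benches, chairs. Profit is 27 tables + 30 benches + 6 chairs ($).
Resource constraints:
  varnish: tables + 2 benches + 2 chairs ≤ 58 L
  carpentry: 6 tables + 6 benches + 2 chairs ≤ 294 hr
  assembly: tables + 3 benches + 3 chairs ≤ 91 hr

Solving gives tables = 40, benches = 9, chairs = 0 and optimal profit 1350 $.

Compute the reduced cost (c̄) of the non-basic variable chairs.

At the optimum: varnish uses 58 of 58 (binding); carpentry uses 294 of 294 (binding); assembly uses 67 of 91 (slack = 24).
By complementary slackness, y = 0 for the non-binding constraint.
From A_Bᵀ y = c: 1·y_varnish + 6·y_carpentry = 27; 2·y_varnish + 6·y_carpentry = 30.
→ y_varnish = 3 and y_carpentry = 4.
Reduced cost of chairs: c₃ − yᵀa₃ = 6 − (3·2 + 4·2) = 6 − 14 = -8.

-8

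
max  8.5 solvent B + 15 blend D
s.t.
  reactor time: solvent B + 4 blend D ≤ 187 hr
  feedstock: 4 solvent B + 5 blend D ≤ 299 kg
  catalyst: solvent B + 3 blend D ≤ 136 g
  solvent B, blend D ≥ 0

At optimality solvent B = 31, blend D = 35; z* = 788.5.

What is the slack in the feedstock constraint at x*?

feedstock used = 4·31 + 5·35 = 299; slack = 299 − 299 = 0.

0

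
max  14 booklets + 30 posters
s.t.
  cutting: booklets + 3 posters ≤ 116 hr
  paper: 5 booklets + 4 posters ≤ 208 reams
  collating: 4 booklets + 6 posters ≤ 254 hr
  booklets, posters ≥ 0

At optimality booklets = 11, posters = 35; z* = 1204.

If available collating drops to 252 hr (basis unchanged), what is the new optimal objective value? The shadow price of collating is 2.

Δb = -2, so new z* = 1204 + (2)·(-2) = 1204 − 4 = 1200.

1200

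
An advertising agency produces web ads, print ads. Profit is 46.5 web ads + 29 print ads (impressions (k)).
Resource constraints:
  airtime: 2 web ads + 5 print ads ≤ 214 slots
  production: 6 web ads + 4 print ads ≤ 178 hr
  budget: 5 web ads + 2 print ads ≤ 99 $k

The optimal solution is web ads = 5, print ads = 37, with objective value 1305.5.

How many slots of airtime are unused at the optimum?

19

airtime used = 2·5 + 5·37 = 195; slack = 214 − 195 = 19.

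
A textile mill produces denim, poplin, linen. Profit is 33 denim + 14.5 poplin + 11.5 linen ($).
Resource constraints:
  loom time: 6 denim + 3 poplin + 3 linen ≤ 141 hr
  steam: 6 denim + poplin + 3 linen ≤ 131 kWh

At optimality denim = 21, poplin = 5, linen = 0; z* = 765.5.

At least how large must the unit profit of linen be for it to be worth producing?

16.5

Check each constraint at x*: loom time 141/141 (tight); steam 131/131 (tight).
From A_Bᵀ y = c: 6·y_loom time + 6·y_steam = 33; 3·y_loom time + 1·y_steam = 14.5.
This yields shadow prices y_loom time = 4.5, y_steam = 1.
linen enters the basis when its profit ≥ yᵀa₃ = 4.5·3 + 1·3 = 16.5.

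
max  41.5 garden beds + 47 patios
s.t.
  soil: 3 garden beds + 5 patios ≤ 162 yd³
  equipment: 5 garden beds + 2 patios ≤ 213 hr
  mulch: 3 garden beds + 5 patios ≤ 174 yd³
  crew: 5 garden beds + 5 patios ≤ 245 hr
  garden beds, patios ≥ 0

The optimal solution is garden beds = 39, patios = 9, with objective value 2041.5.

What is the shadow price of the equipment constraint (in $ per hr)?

3.5

Binding: soil and equipment. Non-binding: mulch (12 unused), crew (5 unused).
By complementary slackness, y = 0 for the non-binding constraints.
The binding rows give the dual system: 3·y_soil + 5·y_equipment = 41.5 and 5·y_soil + 2·y_equipment = 47.
→ y_soil = 8 and y_equipment = 3.5.
Shadow price of equipment = 3.5.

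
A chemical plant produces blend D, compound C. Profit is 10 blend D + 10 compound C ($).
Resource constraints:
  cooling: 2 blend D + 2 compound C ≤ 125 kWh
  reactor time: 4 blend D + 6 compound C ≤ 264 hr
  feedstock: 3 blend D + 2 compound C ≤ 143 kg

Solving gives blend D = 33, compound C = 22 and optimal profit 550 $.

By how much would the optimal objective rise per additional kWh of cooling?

Binding: reactor time and feedstock. Non-binding: cooling (15 unused).
By complementary slackness, y = 0 for the non-binding constraint.
From A_Bᵀ y = c: 4·y_reactor time + 3·y_feedstock = 10; 6·y_reactor time + 2·y_feedstock = 10.
Solving: y_reactor time = 1, y_feedstock = 2.
Shadow price of cooling = 0.

0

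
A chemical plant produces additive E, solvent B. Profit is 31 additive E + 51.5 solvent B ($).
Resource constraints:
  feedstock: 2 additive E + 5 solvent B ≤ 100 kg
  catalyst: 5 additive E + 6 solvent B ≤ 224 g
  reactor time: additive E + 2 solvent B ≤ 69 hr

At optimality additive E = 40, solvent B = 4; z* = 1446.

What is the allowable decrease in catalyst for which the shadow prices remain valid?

104

Binding constraints: feedstock, catalyst. The basis is B = [[2,5],[5,6]] with det -13.
Per unit decrease in catalyst, x* moves by d = (-0.3846, 0.1538).
The basis stays optimal until additive E reaches 0; allowable decrease = 104 g.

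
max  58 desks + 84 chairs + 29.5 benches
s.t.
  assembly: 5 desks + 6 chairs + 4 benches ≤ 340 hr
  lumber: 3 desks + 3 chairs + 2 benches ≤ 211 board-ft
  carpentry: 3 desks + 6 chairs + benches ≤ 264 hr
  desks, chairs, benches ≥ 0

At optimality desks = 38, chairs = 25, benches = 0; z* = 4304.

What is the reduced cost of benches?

Check each constraint at x*: assembly 340/340 (tight); lumber 189/211 (slack 22); carpentry 264/264 (tight).
Slack constraints have shadow price 0 (complementary slackness).
The binding rows give the dual system: 5·y_assembly + 3·y_carpentry = 58 and 6·y_assembly + 6·y_carpentry = 84.
Solving: y_assembly = 8, y_carpentry = 6.
Reduced cost of benches: c₃ − yᵀa₃ = 29.5 − (8·4 + 6·1) = 29.5 − 38 = -8.5.

-8.5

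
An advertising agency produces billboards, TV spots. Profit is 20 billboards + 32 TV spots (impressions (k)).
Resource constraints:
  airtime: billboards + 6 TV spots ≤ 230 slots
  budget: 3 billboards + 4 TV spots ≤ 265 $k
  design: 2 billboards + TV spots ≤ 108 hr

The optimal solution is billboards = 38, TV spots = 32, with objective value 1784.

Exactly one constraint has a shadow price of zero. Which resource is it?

airtime: 230/230 (binding)
budget: 242/265 (slack 23)
design: 108/108 (binding)
By complementary slackness, a constraint with positive slack has shadow price 0 → budget.

budget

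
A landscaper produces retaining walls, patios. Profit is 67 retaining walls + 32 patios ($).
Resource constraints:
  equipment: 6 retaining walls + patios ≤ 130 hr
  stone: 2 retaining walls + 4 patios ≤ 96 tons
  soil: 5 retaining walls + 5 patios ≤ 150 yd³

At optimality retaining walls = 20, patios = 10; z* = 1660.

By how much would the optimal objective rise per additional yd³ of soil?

Binding: equipment and soil. Non-binding: stone (16 unused).
Since stone is not tight, its dual is 0.
From A_Bᵀ y = c: 6·y_equipment + 5·y_soil = 67; 1·y_equipment + 5·y_soil = 32.
This yields shadow prices y_equipment = 7, y_soil = 5.
Shadow price of soil = 5.

5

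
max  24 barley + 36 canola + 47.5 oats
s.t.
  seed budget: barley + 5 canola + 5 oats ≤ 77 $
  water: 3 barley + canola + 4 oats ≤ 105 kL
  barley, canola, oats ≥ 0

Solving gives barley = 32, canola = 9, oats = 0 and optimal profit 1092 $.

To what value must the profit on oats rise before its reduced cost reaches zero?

54

At the optimum: seed budget uses 77 of 77 (binding); water uses 105 of 105 (binding).
Dual feasibility on the basic columns requires 1·y_seed budget + 3·y_water = 24, 5·y_seed budget + 1·y_water = 36.
This yields shadow prices y_seed budget = 6, y_water = 6.
oats enters the basis when its profit ≥ yᵀa₃ = 6·5 + 6·4 = 54.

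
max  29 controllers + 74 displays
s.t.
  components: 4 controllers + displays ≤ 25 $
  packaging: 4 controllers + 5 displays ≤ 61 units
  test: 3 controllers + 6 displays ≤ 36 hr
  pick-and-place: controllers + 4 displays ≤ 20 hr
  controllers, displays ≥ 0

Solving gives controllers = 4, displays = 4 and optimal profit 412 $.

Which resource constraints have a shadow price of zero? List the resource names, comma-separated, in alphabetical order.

components: 20/25 (slack 5)
packaging: 36/61 (slack 25)
test: 36/36 (binding)
pick-and-place: 20/20 (binding)
By complementary slackness, a constraint with positive slack has shadow price 0 → components, packaging.

components, packaging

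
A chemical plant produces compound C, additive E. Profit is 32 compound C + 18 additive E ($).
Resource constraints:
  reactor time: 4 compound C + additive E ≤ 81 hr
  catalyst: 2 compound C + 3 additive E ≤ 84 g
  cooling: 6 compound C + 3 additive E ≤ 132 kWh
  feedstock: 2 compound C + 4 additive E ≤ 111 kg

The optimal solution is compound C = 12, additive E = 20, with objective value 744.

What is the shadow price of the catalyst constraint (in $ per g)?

1

Binding: catalyst and cooling. Non-binding: reactor time (13 unused), feedstock (7 unused).
Slack constraints have shadow price 0 (complementary slackness).
From A_Bᵀ y = c: 2·y_catalyst + 6·y_cooling = 32; 3·y_catalyst + 3·y_cooling = 18.
Solving: y_catalyst = 1, y_cooling = 5.
Shadow price of catalyst = 1.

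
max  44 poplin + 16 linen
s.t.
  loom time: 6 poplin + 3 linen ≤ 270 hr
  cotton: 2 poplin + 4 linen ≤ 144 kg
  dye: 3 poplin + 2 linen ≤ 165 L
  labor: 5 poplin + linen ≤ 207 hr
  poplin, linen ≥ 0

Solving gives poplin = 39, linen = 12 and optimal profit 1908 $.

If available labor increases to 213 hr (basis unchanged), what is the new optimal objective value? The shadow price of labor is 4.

1932

Δb = 6, so new z* = 1908 + (4)·(6) = 1908 + 24 = 1932.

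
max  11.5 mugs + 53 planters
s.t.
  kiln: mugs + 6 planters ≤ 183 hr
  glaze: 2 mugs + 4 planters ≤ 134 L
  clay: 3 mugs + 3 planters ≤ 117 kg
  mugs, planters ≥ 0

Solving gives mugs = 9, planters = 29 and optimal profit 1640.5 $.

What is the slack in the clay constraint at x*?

clay used = 3·9 + 3·29 = 114; slack = 117 − 114 = 3.

3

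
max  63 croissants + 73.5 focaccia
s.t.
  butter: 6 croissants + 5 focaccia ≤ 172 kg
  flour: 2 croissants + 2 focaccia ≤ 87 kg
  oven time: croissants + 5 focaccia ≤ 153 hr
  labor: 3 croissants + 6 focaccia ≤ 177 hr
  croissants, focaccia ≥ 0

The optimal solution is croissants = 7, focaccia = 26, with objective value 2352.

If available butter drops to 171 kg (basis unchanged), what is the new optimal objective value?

2344.5

Binding: butter and labor. Non-binding: flour (21 unused), oven time (16 unused).
Slack constraints have shadow price 0 (complementary slackness).
Dual feasibility on the basic columns requires 6·y_butter + 3·y_labor = 63, 5·y_butter + 6·y_labor = 73.5.
→ y_butter = 7.5 and y_labor = 6.
Δz = y_butter·Δb = 7.5 × (-1) = -7.5, so new z* = 2352 − 7.5 = 2344.5.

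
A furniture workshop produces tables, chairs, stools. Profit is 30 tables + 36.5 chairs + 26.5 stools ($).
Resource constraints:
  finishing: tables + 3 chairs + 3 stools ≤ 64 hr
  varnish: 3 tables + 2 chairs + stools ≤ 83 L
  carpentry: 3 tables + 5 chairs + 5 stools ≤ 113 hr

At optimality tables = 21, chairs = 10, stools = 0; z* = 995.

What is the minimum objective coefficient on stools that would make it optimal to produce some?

At the optimum: finishing uses 51 of 64 (slack = 13); varnish uses 83 of 83 (binding); carpentry uses 113 of 113 (binding).
Slack constraints have shadow price 0 (complementary slackness).
The binding rows give the dual system: 3·y_varnish + 3·y_carpentry = 30 and 2·y_varnish + 5·y_carpentry = 36.5.
This yields shadow prices y_varnish = 4.5, y_carpentry = 5.5.
stools enters the basis when its profit ≥ yᵀa₃ = 4.5·1 + 5.5·5 = 32.

32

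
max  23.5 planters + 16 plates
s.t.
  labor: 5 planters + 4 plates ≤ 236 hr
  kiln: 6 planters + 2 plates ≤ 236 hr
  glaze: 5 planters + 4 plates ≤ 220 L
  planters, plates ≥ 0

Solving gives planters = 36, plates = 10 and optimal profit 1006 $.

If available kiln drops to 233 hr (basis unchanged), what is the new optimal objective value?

Check each constraint at x*: labor 220/236 (slack 16); kiln 236/236 (tight); glaze 220/220 (tight).
Slack constraints have shadow price 0 (complementary slackness).
From A_Bᵀ y = c: 6·y_kiln + 5·y_glaze = 23.5; 2·y_kiln + 4·y_glaze = 16.
→ y_kiln = 1 and y_glaze = 3.5.
Δz = y_kiln·Δb = 1 × (-3) = -3, so new z* = 1006 − 3 = 1003.

1003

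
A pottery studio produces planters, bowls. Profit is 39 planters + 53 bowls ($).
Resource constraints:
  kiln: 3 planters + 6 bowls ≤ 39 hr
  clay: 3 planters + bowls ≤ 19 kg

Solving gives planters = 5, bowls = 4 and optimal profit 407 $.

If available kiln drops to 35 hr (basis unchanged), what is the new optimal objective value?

Check each constraint at x*: kiln 39/39 (tight); clay 19/19 (tight).
From A_Bᵀ y = c: 3·y_kiln + 3·y_clay = 39; 6·y_kiln + 1·y_clay = 53.
Solving: y_kiln = 8, y_clay = 5.
Δz = y_kiln·Δb = 8 × (-4) = -32, so new z* = 407 − 32 = 375.

375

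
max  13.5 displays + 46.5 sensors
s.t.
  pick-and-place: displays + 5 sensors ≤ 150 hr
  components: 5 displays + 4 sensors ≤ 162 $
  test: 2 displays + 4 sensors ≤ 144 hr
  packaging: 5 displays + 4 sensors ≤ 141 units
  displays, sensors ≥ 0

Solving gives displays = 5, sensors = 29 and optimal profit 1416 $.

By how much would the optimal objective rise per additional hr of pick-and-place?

At the optimum: pick-and-place uses 150 of 150 (binding); components uses 141 of 162 (slack = 21); test uses 126 of 144 (slack = 18); packaging uses 141 of 141 (binding).
Since components, test are not tight, their duals are 0.
The binding rows give the dual system: 1·y_pick-and-place + 5·y_packaging = 13.5 and 5·y_pick-and-place + 4·y_packaging = 46.5.
Solving: y_pick-and-place = 8.5, y_packaging = 1.
Shadow price of pick-and-place = 8.5.

8.5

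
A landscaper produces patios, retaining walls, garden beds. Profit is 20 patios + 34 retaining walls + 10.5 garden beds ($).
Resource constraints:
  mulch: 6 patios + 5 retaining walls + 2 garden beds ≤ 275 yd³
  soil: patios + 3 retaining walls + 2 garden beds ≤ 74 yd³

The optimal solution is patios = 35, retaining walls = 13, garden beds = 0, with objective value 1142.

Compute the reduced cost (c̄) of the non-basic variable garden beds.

Both mulch and soil are binding at x*.
From A_Bᵀ y = c: 6·y_mulch + 1·y_soil = 20; 5·y_mulch + 3·y_soil = 34.
This yields shadow prices y_mulch = 2, y_soil = 8.
Reduced cost of garden beds: c₃ − yᵀa₃ = 10.5 − (2·2 + 8·2) = 10.5 − 20 = -9.5.

-9.5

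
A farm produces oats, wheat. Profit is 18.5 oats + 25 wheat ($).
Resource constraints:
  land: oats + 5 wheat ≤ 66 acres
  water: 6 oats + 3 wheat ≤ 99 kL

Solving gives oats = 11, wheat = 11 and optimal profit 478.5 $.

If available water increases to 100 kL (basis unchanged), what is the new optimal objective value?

481

At the optimum: land uses 66 of 66 (binding); water uses 99 of 99 (binding).
Dual feasibility on the basic columns requires 1·y_land + 6·y_water = 18.5, 5·y_land + 3·y_water = 25.
This yields shadow prices y_land = 3.5, y_water = 2.5.
Δz = y_water·Δb = 2.5 × (1) = 2.5, so new z* = 478.5 + 2.5 = 481.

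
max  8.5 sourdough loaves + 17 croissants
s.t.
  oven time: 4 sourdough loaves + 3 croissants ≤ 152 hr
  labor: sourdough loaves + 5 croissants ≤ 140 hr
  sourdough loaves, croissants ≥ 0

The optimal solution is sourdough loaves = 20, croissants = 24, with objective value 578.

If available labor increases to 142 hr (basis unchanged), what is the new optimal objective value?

583

At the optimum: oven time uses 152 of 152 (binding); labor uses 140 of 140 (binding).
From A_Bᵀ y = c: 4·y_oven time + 1·y_labor = 8.5; 3·y_oven time + 5·y_labor = 17.
Solving: y_oven time = 1.5, y_labor = 2.5.
Δz = y_labor·Δb = 2.5 × (2) = 5, so new z* = 578 + 5 = 583.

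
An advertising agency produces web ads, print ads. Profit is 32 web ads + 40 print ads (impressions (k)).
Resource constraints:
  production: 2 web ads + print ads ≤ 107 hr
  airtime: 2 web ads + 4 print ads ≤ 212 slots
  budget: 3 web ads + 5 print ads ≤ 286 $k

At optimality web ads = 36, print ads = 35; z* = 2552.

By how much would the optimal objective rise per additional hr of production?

Binding: production and airtime. Non-binding: budget (3 unused).
By complementary slackness, y = 0 for the non-binding constraint.
Dual feasibility on the basic columns requires 2·y_production + 2·y_airtime = 32, 1·y_production + 4·y_airtime = 40.
Solving: y_production = 8, y_airtime = 8.
Shadow price of production = 8.

8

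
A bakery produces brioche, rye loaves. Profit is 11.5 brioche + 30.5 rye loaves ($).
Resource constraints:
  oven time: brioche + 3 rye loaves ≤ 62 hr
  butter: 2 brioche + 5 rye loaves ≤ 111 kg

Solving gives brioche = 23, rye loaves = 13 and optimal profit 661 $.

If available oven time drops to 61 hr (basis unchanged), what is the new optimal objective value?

657.5

At the optimum: oven time uses 62 of 62 (binding); butter uses 111 of 111 (binding).
Dual feasibility on the basic columns requires 1·y_oven time + 2·y_butter = 11.5, 3·y_oven time + 5·y_butter = 30.5.
→ y_oven time = 3.5 and y_butter = 4.
Δz = y_oven time·Δb = 3.5 × (-1) = -3.5, so new z* = 661 − 3.5 = 657.5.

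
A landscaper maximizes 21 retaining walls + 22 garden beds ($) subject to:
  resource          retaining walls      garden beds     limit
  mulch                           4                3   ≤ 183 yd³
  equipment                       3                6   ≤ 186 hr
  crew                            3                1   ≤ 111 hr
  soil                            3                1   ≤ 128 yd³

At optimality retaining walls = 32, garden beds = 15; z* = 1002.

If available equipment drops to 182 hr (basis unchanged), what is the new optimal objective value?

Binding: equipment and crew. Non-binding: mulch (10 unused), soil (17 unused).
By complementary slackness, y = 0 for the non-binding constraints.
The binding rows give the dual system: 3·y_equipment + 3·y_crew = 21 and 6·y_equipment + 1·y_crew = 22.
Solving: y_equipment = 3, y_crew = 4.
Δz = y_equipment·Δb = 3 × (-4) = -12, so new z* = 1002 − 12 = 990.

990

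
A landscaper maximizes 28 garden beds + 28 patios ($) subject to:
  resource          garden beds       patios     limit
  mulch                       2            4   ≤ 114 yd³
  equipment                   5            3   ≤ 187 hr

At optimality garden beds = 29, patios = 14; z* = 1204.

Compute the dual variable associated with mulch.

4

Both mulch and equipment are binding at x*.
The binding rows give the dual system: 2·y_mulch + 5·y_equipment = 28 and 4·y_mulch + 3·y_equipment = 28.
→ y_mulch = 4 and y_equipment = 4.
Shadow price of mulch = 4.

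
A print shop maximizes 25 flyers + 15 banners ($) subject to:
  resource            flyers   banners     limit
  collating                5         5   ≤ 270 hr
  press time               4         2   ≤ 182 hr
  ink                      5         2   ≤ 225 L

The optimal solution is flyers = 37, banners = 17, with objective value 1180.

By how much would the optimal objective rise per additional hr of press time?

5

Binding: collating and press time. Non-binding: ink (6 unused).
By complementary slackness, y = 0 for the non-binding constraint.
Dual feasibility on the basic columns requires 5·y_collating + 4·y_press time = 25, 5·y_collating + 2·y_press time = 15.
Solving: y_collating = 1, y_press time = 5.
Shadow price of press time = 5.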